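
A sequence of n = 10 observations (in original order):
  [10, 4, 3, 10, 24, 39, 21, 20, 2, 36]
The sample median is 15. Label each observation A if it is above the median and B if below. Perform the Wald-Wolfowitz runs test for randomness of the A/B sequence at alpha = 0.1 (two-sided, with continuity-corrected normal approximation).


Step 1: Compute median = 15; label A = above, B = below.
Labels in order: BBBBAAAABA  (n_A = 5, n_B = 5)
Step 2: Count runs R = 4.
Step 3: Under H0 (random ordering), E[R] = 2*n_A*n_B/(n_A+n_B) + 1 = 2*5*5/10 + 1 = 6.0000.
        Var[R] = 2*n_A*n_B*(2*n_A*n_B - n_A - n_B) / ((n_A+n_B)^2 * (n_A+n_B-1)) = 2000/900 = 2.2222.
        SD[R] = 1.4907.
Step 4: Continuity-corrected z = (R + 0.5 - E[R]) / SD[R] = (4 + 0.5 - 6.0000) / 1.4907 = -1.0062.
Step 5: Two-sided p-value via normal approximation = 2*(1 - Phi(|z|)) = 0.314305.
Step 6: alpha = 0.1. fail to reject H0.

R = 4, z = -1.0062, p = 0.314305, fail to reject H0.


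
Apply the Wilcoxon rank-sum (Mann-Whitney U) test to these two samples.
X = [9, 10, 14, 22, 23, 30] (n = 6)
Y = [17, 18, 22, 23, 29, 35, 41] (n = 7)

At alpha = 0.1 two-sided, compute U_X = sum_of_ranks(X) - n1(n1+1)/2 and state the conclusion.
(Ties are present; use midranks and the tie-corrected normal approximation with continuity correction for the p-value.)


Step 1: Combine and sort all 13 observations; assign midranks.
sorted (value, group): (9,X), (10,X), (14,X), (17,Y), (18,Y), (22,X), (22,Y), (23,X), (23,Y), (29,Y), (30,X), (35,Y), (41,Y)
ranks: 9->1, 10->2, 14->3, 17->4, 18->5, 22->6.5, 22->6.5, 23->8.5, 23->8.5, 29->10, 30->11, 35->12, 41->13
Step 2: Rank sum for X: R1 = 1 + 2 + 3 + 6.5 + 8.5 + 11 = 32.
Step 3: U_X = R1 - n1(n1+1)/2 = 32 - 6*7/2 = 32 - 21 = 11.
       U_Y = n1*n2 - U_X = 42 - 11 = 31.
Step 4: Ties are present, so use the tie-corrected normal approximation (with continuity correction) for the p-value.
Step 5: p-value = 0.173549; compare to alpha = 0.1. fail to reject H0.

U_X = 11, p = 0.173549, fail to reject H0 at alpha = 0.1.


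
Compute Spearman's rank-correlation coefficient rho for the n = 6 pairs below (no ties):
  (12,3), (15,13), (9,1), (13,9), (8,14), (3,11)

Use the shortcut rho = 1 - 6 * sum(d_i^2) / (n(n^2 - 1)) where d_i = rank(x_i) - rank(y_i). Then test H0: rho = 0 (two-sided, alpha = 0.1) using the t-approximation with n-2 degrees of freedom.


Step 1: Rank x and y separately (midranks; no ties here).
rank(x): 12->4, 15->6, 9->3, 13->5, 8->2, 3->1
rank(y): 3->2, 13->5, 1->1, 9->3, 14->6, 11->4
Step 2: d_i = R_x(i) - R_y(i); compute d_i^2.
  (4-2)^2=4, (6-5)^2=1, (3-1)^2=4, (5-3)^2=4, (2-6)^2=16, (1-4)^2=9
sum(d^2) = 38.
Step 3: rho = 1 - 6*38 / (6*(6^2 - 1)) = 1 - 228/210 = -0.085714.
Step 4: Under H0, t = rho * sqrt((n-2)/(1-rho^2)) = -0.1721 ~ t(4).
Step 5: Two-sided p-value from the t-distribution with 4 df = 0.871743.
Step 6: alpha = 0.1. fail to reject H0.

rho = -0.0857, p = 0.871743, fail to reject H0 at alpha = 0.1.


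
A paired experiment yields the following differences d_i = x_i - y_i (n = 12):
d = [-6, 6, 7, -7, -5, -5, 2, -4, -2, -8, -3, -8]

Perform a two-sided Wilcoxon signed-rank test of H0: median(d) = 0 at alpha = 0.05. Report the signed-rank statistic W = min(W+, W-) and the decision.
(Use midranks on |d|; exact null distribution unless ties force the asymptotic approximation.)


Step 1: Drop any zero differences (none here) and take |d_i|.
|d| = [6, 6, 7, 7, 5, 5, 2, 4, 2, 8, 3, 8]
Step 2: Midrank |d_i| (ties get averaged ranks).
ranks: |6|->7.5, |6|->7.5, |7|->9.5, |7|->9.5, |5|->5.5, |5|->5.5, |2|->1.5, |4|->4, |2|->1.5, |8|->11.5, |3|->3, |8|->11.5
Step 3: Attach original signs; sum ranks with positive sign and with negative sign.
W+ = 7.5 + 9.5 + 1.5 = 18.5
W- = 7.5 + 9.5 + 5.5 + 5.5 + 4 + 1.5 + 11.5 + 3 + 11.5 = 59.5
(Check: W+ + W- = 78 should equal n(n+1)/2 = 78.)
Step 4: Test statistic W = min(W+, W-) = 18.5.
Step 5: Ties in |d|, so use the tie-corrected normal approximation.
        E[W] = n(n+1)/4 = 12*13/4 = 39.
        Tie groups: |d|=2 (t=2), |d|=5 (t=2), |d|=6 (t=2), |d|=7 (t=2), |d|=8 (t=2); sum(t^3 - t) = 30.
        Var[W] = n(n+1)(2n+1)/24 - sum(t^3-t)/48 = 3900/24 - 30/48 = 161.875.
        z = (W - E[W]) / sqrt(Var[W]) = (18.5 - 39) / 12.7230 = -1.6113.
        Two-sided p = 2*Phi(z) = 0.107124.
Step 6: alpha = 0.05. fail to reject H0.

W+ = 18.5, W- = 59.5, W = min = 18.5, p = 0.107124, fail to reject H0.


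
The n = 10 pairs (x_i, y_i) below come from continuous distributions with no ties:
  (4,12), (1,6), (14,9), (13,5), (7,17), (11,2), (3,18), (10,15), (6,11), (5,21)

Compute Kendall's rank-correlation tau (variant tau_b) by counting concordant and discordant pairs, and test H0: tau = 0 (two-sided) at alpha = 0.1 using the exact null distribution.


Step 1: Enumerate the 45 unordered pairs (i,j) with i<j and classify each by sign(x_j-x_i) * sign(y_j-y_i).
  (1,2):dx=-3,dy=-6->C; (1,3):dx=+10,dy=-3->D; (1,4):dx=+9,dy=-7->D; (1,5):dx=+3,dy=+5->C
  (1,6):dx=+7,dy=-10->D; (1,7):dx=-1,dy=+6->D; (1,8):dx=+6,dy=+3->C; (1,9):dx=+2,dy=-1->D
  (1,10):dx=+1,dy=+9->C; (2,3):dx=+13,dy=+3->C; (2,4):dx=+12,dy=-1->D; (2,5):dx=+6,dy=+11->C
  (2,6):dx=+10,dy=-4->D; (2,7):dx=+2,dy=+12->C; (2,8):dx=+9,dy=+9->C; (2,9):dx=+5,dy=+5->C
  (2,10):dx=+4,dy=+15->C; (3,4):dx=-1,dy=-4->C; (3,5):dx=-7,dy=+8->D; (3,6):dx=-3,dy=-7->C
  (3,7):dx=-11,dy=+9->D; (3,8):dx=-4,dy=+6->D; (3,9):dx=-8,dy=+2->D; (3,10):dx=-9,dy=+12->D
  (4,5):dx=-6,dy=+12->D; (4,6):dx=-2,dy=-3->C; (4,7):dx=-10,dy=+13->D; (4,8):dx=-3,dy=+10->D
  (4,9):dx=-7,dy=+6->D; (4,10):dx=-8,dy=+16->D; (5,6):dx=+4,dy=-15->D; (5,7):dx=-4,dy=+1->D
  (5,8):dx=+3,dy=-2->D; (5,9):dx=-1,dy=-6->C; (5,10):dx=-2,dy=+4->D; (6,7):dx=-8,dy=+16->D
  (6,8):dx=-1,dy=+13->D; (6,9):dx=-5,dy=+9->D; (6,10):dx=-6,dy=+19->D; (7,8):dx=+7,dy=-3->D
  (7,9):dx=+3,dy=-7->D; (7,10):dx=+2,dy=+3->C; (8,9):dx=-4,dy=-4->C; (8,10):dx=-5,dy=+6->D
  (9,10):dx=-1,dy=+10->D
Step 2: C = 16, D = 29, total pairs = 45.
Step 3: tau = (C - D)/(n(n-1)/2) = (16 - 29)/45 = -0.288889.
Step 4: Exact two-sided p-value (enumerate n! = 3628800 permutations of y under H0): p = 0.291248.
Step 5: alpha = 0.1. fail to reject H0.

tau_b = -0.2889 (C=16, D=29), p = 0.291248, fail to reject H0.


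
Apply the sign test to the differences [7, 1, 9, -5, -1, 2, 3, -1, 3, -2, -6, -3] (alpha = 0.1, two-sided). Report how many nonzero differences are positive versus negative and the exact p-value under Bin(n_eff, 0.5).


Step 1: Discard zero differences. Original n = 12; n_eff = number of nonzero differences = 12.
Nonzero differences (with sign): +7, +1, +9, -5, -1, +2, +3, -1, +3, -2, -6, -3
Step 2: Count signs: positive = 6, negative = 6.
Step 3: Under H0: P(positive) = 0.5, so the number of positives S ~ Bin(12, 0.5).
Step 4: Two-sided exact p-value = sum of Bin(12,0.5) probabilities at or below the observed probability = 1.000000.
Step 5: alpha = 0.1. fail to reject H0.

n_eff = 12, pos = 6, neg = 6, p = 1.000000, fail to reject H0.


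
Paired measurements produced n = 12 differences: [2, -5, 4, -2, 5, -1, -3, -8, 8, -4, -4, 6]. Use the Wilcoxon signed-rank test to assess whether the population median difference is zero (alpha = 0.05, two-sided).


Step 1: Drop any zero differences (none here) and take |d_i|.
|d| = [2, 5, 4, 2, 5, 1, 3, 8, 8, 4, 4, 6]
Step 2: Midrank |d_i| (ties get averaged ranks).
ranks: |2|->2.5, |5|->8.5, |4|->6, |2|->2.5, |5|->8.5, |1|->1, |3|->4, |8|->11.5, |8|->11.5, |4|->6, |4|->6, |6|->10
Step 3: Attach original signs; sum ranks with positive sign and with negative sign.
W+ = 2.5 + 6 + 8.5 + 11.5 + 10 = 38.5
W- = 8.5 + 2.5 + 1 + 4 + 11.5 + 6 + 6 = 39.5
(Check: W+ + W- = 78 should equal n(n+1)/2 = 78.)
Step 4: Test statistic W = min(W+, W-) = 38.5.
Step 5: Ties in |d|, so use the tie-corrected normal approximation.
        E[W] = n(n+1)/4 = 12*13/4 = 39.
        Tie groups: |d|=2 (t=2), |d|=4 (t=3), |d|=5 (t=2), |d|=8 (t=2); sum(t^3 - t) = 42.
        Var[W] = n(n+1)(2n+1)/24 - sum(t^3-t)/48 = 3900/24 - 42/48 = 161.625.
        z = (W - E[W]) / sqrt(Var[W]) = (38.5 - 39) / 12.7132 = -0.0393.
        Two-sided p = 2*Phi(z) = 0.968628.
Step 6: alpha = 0.05. fail to reject H0.

W+ = 38.5, W- = 39.5, W = min = 38.5, p = 0.968628, fail to reject H0.


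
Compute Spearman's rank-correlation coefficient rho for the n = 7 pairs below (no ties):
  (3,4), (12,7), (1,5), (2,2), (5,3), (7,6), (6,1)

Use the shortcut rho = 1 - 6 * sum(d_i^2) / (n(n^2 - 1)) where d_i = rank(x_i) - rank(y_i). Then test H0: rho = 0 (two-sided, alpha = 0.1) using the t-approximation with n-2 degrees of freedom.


Step 1: Rank x and y separately (midranks; no ties here).
rank(x): 3->3, 12->7, 1->1, 2->2, 5->4, 7->6, 6->5
rank(y): 4->4, 7->7, 5->5, 2->2, 3->3, 6->6, 1->1
Step 2: d_i = R_x(i) - R_y(i); compute d_i^2.
  (3-4)^2=1, (7-7)^2=0, (1-5)^2=16, (2-2)^2=0, (4-3)^2=1, (6-6)^2=0, (5-1)^2=16
sum(d^2) = 34.
Step 3: rho = 1 - 6*34 / (7*(7^2 - 1)) = 1 - 204/336 = 0.392857.
Step 4: Under H0, t = rho * sqrt((n-2)/(1-rho^2)) = 0.9553 ~ t(5).
Step 5: Two-sided p-value from the t-distribution with 5 df = 0.383317.
Step 6: alpha = 0.1. fail to reject H0.

rho = 0.3929, p = 0.383317, fail to reject H0 at alpha = 0.1.


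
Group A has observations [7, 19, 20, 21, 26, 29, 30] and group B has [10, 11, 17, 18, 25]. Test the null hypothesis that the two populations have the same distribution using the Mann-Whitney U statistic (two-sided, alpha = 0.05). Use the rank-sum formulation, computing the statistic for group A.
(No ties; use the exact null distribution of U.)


Step 1: Combine and sort all 12 observations; assign midranks.
sorted (value, group): (7,X), (10,Y), (11,Y), (17,Y), (18,Y), (19,X), (20,X), (21,X), (25,Y), (26,X), (29,X), (30,X)
ranks: 7->1, 10->2, 11->3, 17->4, 18->5, 19->6, 20->7, 21->8, 25->9, 26->10, 29->11, 30->12
Step 2: Rank sum for X: R1 = 1 + 6 + 7 + 8 + 10 + 11 + 12 = 55.
Step 3: U_X = R1 - n1(n1+1)/2 = 55 - 7*8/2 = 55 - 28 = 27.
       U_Y = n1*n2 - U_X = 35 - 27 = 8.
Step 4: No ties, so the exact null distribution of U (based on enumerating the C(12,7) = 792 equally likely rank assignments) gives the two-sided p-value.
Step 5: p-value = 0.148990; compare to alpha = 0.05. fail to reject H0.

U_X = 27, p = 0.148990, fail to reject H0 at alpha = 0.05.


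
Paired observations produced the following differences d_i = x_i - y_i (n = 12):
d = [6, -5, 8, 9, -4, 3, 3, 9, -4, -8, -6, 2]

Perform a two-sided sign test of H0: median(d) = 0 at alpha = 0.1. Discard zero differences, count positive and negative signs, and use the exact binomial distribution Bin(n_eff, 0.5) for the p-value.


Step 1: Discard zero differences. Original n = 12; n_eff = number of nonzero differences = 12.
Nonzero differences (with sign): +6, -5, +8, +9, -4, +3, +3, +9, -4, -8, -6, +2
Step 2: Count signs: positive = 7, negative = 5.
Step 3: Under H0: P(positive) = 0.5, so the number of positives S ~ Bin(12, 0.5).
Step 4: Two-sided exact p-value = sum of Bin(12,0.5) probabilities at or below the observed probability = 0.774414.
Step 5: alpha = 0.1. fail to reject H0.

n_eff = 12, pos = 7, neg = 5, p = 0.774414, fail to reject H0.


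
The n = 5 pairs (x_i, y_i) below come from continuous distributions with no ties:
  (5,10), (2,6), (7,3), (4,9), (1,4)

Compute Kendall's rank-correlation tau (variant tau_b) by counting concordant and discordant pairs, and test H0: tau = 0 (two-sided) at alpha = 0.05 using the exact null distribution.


Step 1: Enumerate the 10 unordered pairs (i,j) with i<j and classify each by sign(x_j-x_i) * sign(y_j-y_i).
  (1,2):dx=-3,dy=-4->C; (1,3):dx=+2,dy=-7->D; (1,4):dx=-1,dy=-1->C; (1,5):dx=-4,dy=-6->C
  (2,3):dx=+5,dy=-3->D; (2,4):dx=+2,dy=+3->C; (2,5):dx=-1,dy=-2->C; (3,4):dx=-3,dy=+6->D
  (3,5):dx=-6,dy=+1->D; (4,5):dx=-3,dy=-5->C
Step 2: C = 6, D = 4, total pairs = 10.
Step 3: tau = (C - D)/(n(n-1)/2) = (6 - 4)/10 = 0.200000.
Step 4: Exact two-sided p-value (enumerate n! = 120 permutations of y under H0): p = 0.816667.
Step 5: alpha = 0.05. fail to reject H0.

tau_b = 0.2000 (C=6, D=4), p = 0.816667, fail to reject H0.


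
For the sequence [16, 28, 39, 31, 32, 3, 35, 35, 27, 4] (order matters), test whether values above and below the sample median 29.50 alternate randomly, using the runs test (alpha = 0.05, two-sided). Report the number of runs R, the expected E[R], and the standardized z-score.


Step 1: Compute median = 29.50; label A = above, B = below.
Labels in order: BBAAABAABB  (n_A = 5, n_B = 5)
Step 2: Count runs R = 5.
Step 3: Under H0 (random ordering), E[R] = 2*n_A*n_B/(n_A+n_B) + 1 = 2*5*5/10 + 1 = 6.0000.
        Var[R] = 2*n_A*n_B*(2*n_A*n_B - n_A - n_B) / ((n_A+n_B)^2 * (n_A+n_B-1)) = 2000/900 = 2.2222.
        SD[R] = 1.4907.
Step 4: Continuity-corrected z = (R + 0.5 - E[R]) / SD[R] = (5 + 0.5 - 6.0000) / 1.4907 = -0.3354.
Step 5: Two-sided p-value via normal approximation = 2*(1 - Phi(|z|)) = 0.737316.
Step 6: alpha = 0.05. fail to reject H0.

R = 5, z = -0.3354, p = 0.737316, fail to reject H0.


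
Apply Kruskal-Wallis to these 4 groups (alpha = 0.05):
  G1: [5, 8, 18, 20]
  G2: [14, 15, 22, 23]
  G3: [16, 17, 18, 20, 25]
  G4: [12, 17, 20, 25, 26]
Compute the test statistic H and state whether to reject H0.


Step 1: Combine all N = 18 observations and assign midranks.
sorted (value, group, rank): (5,G1,1), (8,G1,2), (12,G4,3), (14,G2,4), (15,G2,5), (16,G3,6), (17,G3,7.5), (17,G4,7.5), (18,G1,9.5), (18,G3,9.5), (20,G1,12), (20,G3,12), (20,G4,12), (22,G2,14), (23,G2,15), (25,G3,16.5), (25,G4,16.5), (26,G4,18)
Step 2: Sum ranks within each group.
R_1 = 24.5 (n_1 = 4)
R_2 = 38 (n_2 = 4)
R_3 = 51.5 (n_3 = 5)
R_4 = 57 (n_4 = 5)
Step 3: H = 12/(N(N+1)) * sum(R_i^2/n_i) - 3(N+1)
     = 12/(18*19) * (24.5^2/4 + 38^2/4 + 51.5^2/5 + 57^2/5) - 3*19
     = 0.035088 * 1691.31 - 57
     = 2.344298.
Step 4: Ties present; correction factor C = 1 - 42/(18^3 - 18) = 0.992776. Corrected H = 2.344298 / 0.992776 = 2.361357.
Step 5: Under H0, H ~ chi^2(3); p-value = 0.500869.
Step 6: alpha = 0.05. fail to reject H0.

H = 2.3614, df = 3, p = 0.500869, fail to reject H0.


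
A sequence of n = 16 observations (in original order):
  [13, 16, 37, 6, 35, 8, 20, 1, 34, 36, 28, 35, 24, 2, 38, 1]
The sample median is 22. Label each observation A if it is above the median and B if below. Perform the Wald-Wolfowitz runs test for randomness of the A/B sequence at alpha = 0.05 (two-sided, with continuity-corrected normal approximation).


Step 1: Compute median = 22; label A = above, B = below.
Labels in order: BBABABBBAAAAABAB  (n_A = 8, n_B = 8)
Step 2: Count runs R = 9.
Step 3: Under H0 (random ordering), E[R] = 2*n_A*n_B/(n_A+n_B) + 1 = 2*8*8/16 + 1 = 9.0000.
        Var[R] = 2*n_A*n_B*(2*n_A*n_B - n_A - n_B) / ((n_A+n_B)^2 * (n_A+n_B-1)) = 14336/3840 = 3.7333.
        SD[R] = 1.9322.
Step 4: R = E[R], so z = 0 with no continuity correction.
Step 5: Two-sided p-value via normal approximation = 2*(1 - Phi(|z|)) = 1.000000.
Step 6: alpha = 0.05. fail to reject H0.

R = 9, z = 0.0000, p = 1.000000, fail to reject H0.


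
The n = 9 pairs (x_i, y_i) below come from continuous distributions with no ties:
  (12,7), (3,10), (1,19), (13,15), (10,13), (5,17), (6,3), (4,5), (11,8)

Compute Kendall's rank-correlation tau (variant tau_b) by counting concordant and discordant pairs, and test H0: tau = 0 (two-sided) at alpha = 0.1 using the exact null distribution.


Step 1: Enumerate the 36 unordered pairs (i,j) with i<j and classify each by sign(x_j-x_i) * sign(y_j-y_i).
  (1,2):dx=-9,dy=+3->D; (1,3):dx=-11,dy=+12->D; (1,4):dx=+1,dy=+8->C; (1,5):dx=-2,dy=+6->D
  (1,6):dx=-7,dy=+10->D; (1,7):dx=-6,dy=-4->C; (1,8):dx=-8,dy=-2->C; (1,9):dx=-1,dy=+1->D
  (2,3):dx=-2,dy=+9->D; (2,4):dx=+10,dy=+5->C; (2,5):dx=+7,dy=+3->C; (2,6):dx=+2,dy=+7->C
  (2,7):dx=+3,dy=-7->D; (2,8):dx=+1,dy=-5->D; (2,9):dx=+8,dy=-2->D; (3,4):dx=+12,dy=-4->D
  (3,5):dx=+9,dy=-6->D; (3,6):dx=+4,dy=-2->D; (3,7):dx=+5,dy=-16->D; (3,8):dx=+3,dy=-14->D
  (3,9):dx=+10,dy=-11->D; (4,5):dx=-3,dy=-2->C; (4,6):dx=-8,dy=+2->D; (4,7):dx=-7,dy=-12->C
  (4,8):dx=-9,dy=-10->C; (4,9):dx=-2,dy=-7->C; (5,6):dx=-5,dy=+4->D; (5,7):dx=-4,dy=-10->C
  (5,8):dx=-6,dy=-8->C; (5,9):dx=+1,dy=-5->D; (6,7):dx=+1,dy=-14->D; (6,8):dx=-1,dy=-12->C
  (6,9):dx=+6,dy=-9->D; (7,8):dx=-2,dy=+2->D; (7,9):dx=+5,dy=+5->C; (8,9):dx=+7,dy=+3->C
Step 2: C = 15, D = 21, total pairs = 36.
Step 3: tau = (C - D)/(n(n-1)/2) = (15 - 21)/36 = -0.166667.
Step 4: Exact two-sided p-value (enumerate n! = 362880 permutations of y under H0): p = 0.612202.
Step 5: alpha = 0.1. fail to reject H0.

tau_b = -0.1667 (C=15, D=21), p = 0.612202, fail to reject H0.


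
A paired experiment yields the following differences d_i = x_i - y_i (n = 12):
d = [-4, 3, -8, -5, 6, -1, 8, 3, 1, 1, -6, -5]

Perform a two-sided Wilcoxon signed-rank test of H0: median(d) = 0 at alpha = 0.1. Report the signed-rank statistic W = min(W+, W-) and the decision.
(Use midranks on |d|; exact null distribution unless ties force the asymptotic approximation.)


Step 1: Drop any zero differences (none here) and take |d_i|.
|d| = [4, 3, 8, 5, 6, 1, 8, 3, 1, 1, 6, 5]
Step 2: Midrank |d_i| (ties get averaged ranks).
ranks: |4|->6, |3|->4.5, |8|->11.5, |5|->7.5, |6|->9.5, |1|->2, |8|->11.5, |3|->4.5, |1|->2, |1|->2, |6|->9.5, |5|->7.5
Step 3: Attach original signs; sum ranks with positive sign and with negative sign.
W+ = 4.5 + 9.5 + 11.5 + 4.5 + 2 + 2 = 34
W- = 6 + 11.5 + 7.5 + 2 + 9.5 + 7.5 = 44
(Check: W+ + W- = 78 should equal n(n+1)/2 = 78.)
Step 4: Test statistic W = min(W+, W-) = 34.
Step 5: Ties in |d|, so use the tie-corrected normal approximation.
        E[W] = n(n+1)/4 = 12*13/4 = 39.
        Tie groups: |d|=1 (t=3), |d|=3 (t=2), |d|=5 (t=2), |d|=6 (t=2), |d|=8 (t=2); sum(t^3 - t) = 48.
        Var[W] = n(n+1)(2n+1)/24 - sum(t^3-t)/48 = 3900/24 - 48/48 = 161.5.
        z = (W - E[W]) / sqrt(Var[W]) = (34 - 39) / 12.7083 = -0.3934.
        Two-sided p = 2*Phi(z) = 0.693991.
Step 6: alpha = 0.1. fail to reject H0.

W+ = 34, W- = 44, W = min = 34, p = 0.693991, fail to reject H0.


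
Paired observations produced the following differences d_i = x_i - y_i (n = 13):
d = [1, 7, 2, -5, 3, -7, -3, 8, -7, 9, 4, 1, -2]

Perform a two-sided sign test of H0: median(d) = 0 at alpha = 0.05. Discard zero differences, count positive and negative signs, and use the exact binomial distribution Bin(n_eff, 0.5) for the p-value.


Step 1: Discard zero differences. Original n = 13; n_eff = number of nonzero differences = 13.
Nonzero differences (with sign): +1, +7, +2, -5, +3, -7, -3, +8, -7, +9, +4, +1, -2
Step 2: Count signs: positive = 8, negative = 5.
Step 3: Under H0: P(positive) = 0.5, so the number of positives S ~ Bin(13, 0.5).
Step 4: Two-sided exact p-value = sum of Bin(13,0.5) probabilities at or below the observed probability = 0.581055.
Step 5: alpha = 0.05. fail to reject H0.

n_eff = 13, pos = 8, neg = 5, p = 0.581055, fail to reject H0.


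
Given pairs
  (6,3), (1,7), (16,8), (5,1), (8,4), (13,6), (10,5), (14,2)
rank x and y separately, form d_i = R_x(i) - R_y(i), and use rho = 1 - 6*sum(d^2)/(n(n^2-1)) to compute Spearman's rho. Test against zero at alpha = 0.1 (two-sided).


Step 1: Rank x and y separately (midranks; no ties here).
rank(x): 6->3, 1->1, 16->8, 5->2, 8->4, 13->6, 10->5, 14->7
rank(y): 3->3, 7->7, 8->8, 1->1, 4->4, 6->6, 5->5, 2->2
Step 2: d_i = R_x(i) - R_y(i); compute d_i^2.
  (3-3)^2=0, (1-7)^2=36, (8-8)^2=0, (2-1)^2=1, (4-4)^2=0, (6-6)^2=0, (5-5)^2=0, (7-2)^2=25
sum(d^2) = 62.
Step 3: rho = 1 - 6*62 / (8*(8^2 - 1)) = 1 - 372/504 = 0.261905.
Step 4: Under H0, t = rho * sqrt((n-2)/(1-rho^2)) = 0.6647 ~ t(6).
Step 5: Two-sided p-value from the t-distribution with 6 df = 0.530923.
Step 6: alpha = 0.1. fail to reject H0.

rho = 0.2619, p = 0.530923, fail to reject H0 at alpha = 0.1.


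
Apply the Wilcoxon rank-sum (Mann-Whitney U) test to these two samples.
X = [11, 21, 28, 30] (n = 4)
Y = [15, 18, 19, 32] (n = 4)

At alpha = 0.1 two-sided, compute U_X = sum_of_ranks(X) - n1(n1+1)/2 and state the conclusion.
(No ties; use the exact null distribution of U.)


Step 1: Combine and sort all 8 observations; assign midranks.
sorted (value, group): (11,X), (15,Y), (18,Y), (19,Y), (21,X), (28,X), (30,X), (32,Y)
ranks: 11->1, 15->2, 18->3, 19->4, 21->5, 28->6, 30->7, 32->8
Step 2: Rank sum for X: R1 = 1 + 5 + 6 + 7 = 19.
Step 3: U_X = R1 - n1(n1+1)/2 = 19 - 4*5/2 = 19 - 10 = 9.
       U_Y = n1*n2 - U_X = 16 - 9 = 7.
Step 4: No ties, so the exact null distribution of U (based on enumerating the C(8,4) = 70 equally likely rank assignments) gives the two-sided p-value.
Step 5: p-value = 0.885714; compare to alpha = 0.1. fail to reject H0.

U_X = 9, p = 0.885714, fail to reject H0 at alpha = 0.1.


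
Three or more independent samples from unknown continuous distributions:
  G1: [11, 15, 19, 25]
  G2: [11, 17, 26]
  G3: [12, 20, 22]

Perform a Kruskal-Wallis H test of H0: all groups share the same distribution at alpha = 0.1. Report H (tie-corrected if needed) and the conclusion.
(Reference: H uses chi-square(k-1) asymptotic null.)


Step 1: Combine all N = 10 observations and assign midranks.
sorted (value, group, rank): (11,G1,1.5), (11,G2,1.5), (12,G3,3), (15,G1,4), (17,G2,5), (19,G1,6), (20,G3,7), (22,G3,8), (25,G1,9), (26,G2,10)
Step 2: Sum ranks within each group.
R_1 = 20.5 (n_1 = 4)
R_2 = 16.5 (n_2 = 3)
R_3 = 18 (n_3 = 3)
Step 3: H = 12/(N(N+1)) * sum(R_i^2/n_i) - 3(N+1)
     = 12/(10*11) * (20.5^2/4 + 16.5^2/3 + 18^2/3) - 3*11
     = 0.109091 * 303.812 - 33
     = 0.143182.
Step 4: Ties present; correction factor C = 1 - 6/(10^3 - 10) = 0.993939. Corrected H = 0.143182 / 0.993939 = 0.144055.
Step 5: Under H0, H ~ chi^2(2); p-value = 0.930505.
Step 6: alpha = 0.1. fail to reject H0.

H = 0.1441, df = 2, p = 0.930505, fail to reject H0.


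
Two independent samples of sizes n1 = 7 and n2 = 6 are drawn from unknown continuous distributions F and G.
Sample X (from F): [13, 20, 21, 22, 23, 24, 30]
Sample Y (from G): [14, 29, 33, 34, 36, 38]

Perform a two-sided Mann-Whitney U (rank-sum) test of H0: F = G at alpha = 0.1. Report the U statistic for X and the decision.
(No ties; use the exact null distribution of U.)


Step 1: Combine and sort all 13 observations; assign midranks.
sorted (value, group): (13,X), (14,Y), (20,X), (21,X), (22,X), (23,X), (24,X), (29,Y), (30,X), (33,Y), (34,Y), (36,Y), (38,Y)
ranks: 13->1, 14->2, 20->3, 21->4, 22->5, 23->6, 24->7, 29->8, 30->9, 33->10, 34->11, 36->12, 38->13
Step 2: Rank sum for X: R1 = 1 + 3 + 4 + 5 + 6 + 7 + 9 = 35.
Step 3: U_X = R1 - n1(n1+1)/2 = 35 - 7*8/2 = 35 - 28 = 7.
       U_Y = n1*n2 - U_X = 42 - 7 = 35.
Step 4: No ties, so the exact null distribution of U (based on enumerating the C(13,7) = 1716 equally likely rank assignments) gives the two-sided p-value.
Step 5: p-value = 0.051282; compare to alpha = 0.1. reject H0.

U_X = 7, p = 0.051282, reject H0 at alpha = 0.1.


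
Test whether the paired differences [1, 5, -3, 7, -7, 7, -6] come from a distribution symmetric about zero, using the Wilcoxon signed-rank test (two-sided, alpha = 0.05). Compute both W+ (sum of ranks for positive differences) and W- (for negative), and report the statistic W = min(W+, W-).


Step 1: Drop any zero differences (none here) and take |d_i|.
|d| = [1, 5, 3, 7, 7, 7, 6]
Step 2: Midrank |d_i| (ties get averaged ranks).
ranks: |1|->1, |5|->3, |3|->2, |7|->6, |7|->6, |7|->6, |6|->4
Step 3: Attach original signs; sum ranks with positive sign and with negative sign.
W+ = 1 + 3 + 6 + 6 = 16
W- = 2 + 6 + 4 = 12
(Check: W+ + W- = 28 should equal n(n+1)/2 = 28.)
Step 4: Test statistic W = min(W+, W-) = 12.
Step 5: Ties in |d|, so use the tie-corrected normal approximation.
        E[W] = n(n+1)/4 = 7*8/4 = 14.
        Tie groups: |d|=7 (t=3); sum(t^3 - t) = 24.
        Var[W] = n(n+1)(2n+1)/24 - sum(t^3-t)/48 = 840/24 - 24/48 = 34.5.
        z = (W - E[W]) / sqrt(Var[W]) = (12 - 14) / 5.8737 = -0.3405.
        Two-sided p = 2*Phi(z) = 0.733478.
Step 6: alpha = 0.05. fail to reject H0.

W+ = 16, W- = 12, W = min = 12, p = 0.733478, fail to reject H0.


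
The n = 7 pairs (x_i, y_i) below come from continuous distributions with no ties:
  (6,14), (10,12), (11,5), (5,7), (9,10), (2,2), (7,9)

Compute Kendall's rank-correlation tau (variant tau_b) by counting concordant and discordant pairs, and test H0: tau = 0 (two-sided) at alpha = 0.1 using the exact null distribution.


Step 1: Enumerate the 21 unordered pairs (i,j) with i<j and classify each by sign(x_j-x_i) * sign(y_j-y_i).
  (1,2):dx=+4,dy=-2->D; (1,3):dx=+5,dy=-9->D; (1,4):dx=-1,dy=-7->C; (1,5):dx=+3,dy=-4->D
  (1,6):dx=-4,dy=-12->C; (1,7):dx=+1,dy=-5->D; (2,3):dx=+1,dy=-7->D; (2,4):dx=-5,dy=-5->C
  (2,5):dx=-1,dy=-2->C; (2,6):dx=-8,dy=-10->C; (2,7):dx=-3,dy=-3->C; (3,4):dx=-6,dy=+2->D
  (3,5):dx=-2,dy=+5->D; (3,6):dx=-9,dy=-3->C; (3,7):dx=-4,dy=+4->D; (4,5):dx=+4,dy=+3->C
  (4,6):dx=-3,dy=-5->C; (4,7):dx=+2,dy=+2->C; (5,6):dx=-7,dy=-8->C; (5,7):dx=-2,dy=-1->C
  (6,7):dx=+5,dy=+7->C
Step 2: C = 13, D = 8, total pairs = 21.
Step 3: tau = (C - D)/(n(n-1)/2) = (13 - 8)/21 = 0.238095.
Step 4: Exact two-sided p-value (enumerate n! = 5040 permutations of y under H0): p = 0.561905.
Step 5: alpha = 0.1. fail to reject H0.

tau_b = 0.2381 (C=13, D=8), p = 0.561905, fail to reject H0.


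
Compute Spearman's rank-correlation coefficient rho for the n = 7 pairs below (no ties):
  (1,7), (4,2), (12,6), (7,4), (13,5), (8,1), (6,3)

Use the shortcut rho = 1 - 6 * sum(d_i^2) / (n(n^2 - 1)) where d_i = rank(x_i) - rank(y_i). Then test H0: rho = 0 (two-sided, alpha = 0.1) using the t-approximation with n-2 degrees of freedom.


Step 1: Rank x and y separately (midranks; no ties here).
rank(x): 1->1, 4->2, 12->6, 7->4, 13->7, 8->5, 6->3
rank(y): 7->7, 2->2, 6->6, 4->4, 5->5, 1->1, 3->3
Step 2: d_i = R_x(i) - R_y(i); compute d_i^2.
  (1-7)^2=36, (2-2)^2=0, (6-6)^2=0, (4-4)^2=0, (7-5)^2=4, (5-1)^2=16, (3-3)^2=0
sum(d^2) = 56.
Step 3: rho = 1 - 6*56 / (7*(7^2 - 1)) = 1 - 336/336 = 0.000000.
Step 4: Under H0, t = rho * sqrt((n-2)/(1-rho^2)) = 0.0000 ~ t(5).
Step 5: Two-sided p-value from the t-distribution with 5 df = 1.000000.
Step 6: alpha = 0.1. fail to reject H0.

rho = 0.0000, p = 1.000000, fail to reject H0 at alpha = 0.1.


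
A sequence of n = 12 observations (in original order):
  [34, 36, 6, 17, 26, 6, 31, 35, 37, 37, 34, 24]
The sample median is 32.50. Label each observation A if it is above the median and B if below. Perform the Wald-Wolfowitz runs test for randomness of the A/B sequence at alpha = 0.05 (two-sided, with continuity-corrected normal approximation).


Step 1: Compute median = 32.50; label A = above, B = below.
Labels in order: AABBBBBAAAAB  (n_A = 6, n_B = 6)
Step 2: Count runs R = 4.
Step 3: Under H0 (random ordering), E[R] = 2*n_A*n_B/(n_A+n_B) + 1 = 2*6*6/12 + 1 = 7.0000.
        Var[R] = 2*n_A*n_B*(2*n_A*n_B - n_A - n_B) / ((n_A+n_B)^2 * (n_A+n_B-1)) = 4320/1584 = 2.7273.
        SD[R] = 1.6514.
Step 4: Continuity-corrected z = (R + 0.5 - E[R]) / SD[R] = (4 + 0.5 - 7.0000) / 1.6514 = -1.5138.
Step 5: Two-sided p-value via normal approximation = 2*(1 - Phi(|z|)) = 0.130070.
Step 6: alpha = 0.05. fail to reject H0.

R = 4, z = -1.5138, p = 0.130070, fail to reject H0.


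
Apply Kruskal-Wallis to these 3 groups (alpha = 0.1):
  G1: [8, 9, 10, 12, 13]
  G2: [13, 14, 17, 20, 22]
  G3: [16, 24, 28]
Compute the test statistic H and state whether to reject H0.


Step 1: Combine all N = 13 observations and assign midranks.
sorted (value, group, rank): (8,G1,1), (9,G1,2), (10,G1,3), (12,G1,4), (13,G1,5.5), (13,G2,5.5), (14,G2,7), (16,G3,8), (17,G2,9), (20,G2,10), (22,G2,11), (24,G3,12), (28,G3,13)
Step 2: Sum ranks within each group.
R_1 = 15.5 (n_1 = 5)
R_2 = 42.5 (n_2 = 5)
R_3 = 33 (n_3 = 3)
Step 3: H = 12/(N(N+1)) * sum(R_i^2/n_i) - 3(N+1)
     = 12/(13*14) * (15.5^2/5 + 42.5^2/5 + 33^2/3) - 3*14
     = 0.065934 * 772.3 - 42
     = 8.920879.
Step 4: Ties present; correction factor C = 1 - 6/(13^3 - 13) = 0.997253. Corrected H = 8.920879 / 0.997253 = 8.945455.
Step 5: Under H0, H ~ chi^2(2); p-value = 0.011416.
Step 6: alpha = 0.1. reject H0.

H = 8.9455, df = 2, p = 0.011416, reject H0.


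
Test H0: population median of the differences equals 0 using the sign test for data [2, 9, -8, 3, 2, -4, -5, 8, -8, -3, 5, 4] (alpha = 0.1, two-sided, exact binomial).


Step 1: Discard zero differences. Original n = 12; n_eff = number of nonzero differences = 12.
Nonzero differences (with sign): +2, +9, -8, +3, +2, -4, -5, +8, -8, -3, +5, +4
Step 2: Count signs: positive = 7, negative = 5.
Step 3: Under H0: P(positive) = 0.5, so the number of positives S ~ Bin(12, 0.5).
Step 4: Two-sided exact p-value = sum of Bin(12,0.5) probabilities at or below the observed probability = 0.774414.
Step 5: alpha = 0.1. fail to reject H0.

n_eff = 12, pos = 7, neg = 5, p = 0.774414, fail to reject H0.


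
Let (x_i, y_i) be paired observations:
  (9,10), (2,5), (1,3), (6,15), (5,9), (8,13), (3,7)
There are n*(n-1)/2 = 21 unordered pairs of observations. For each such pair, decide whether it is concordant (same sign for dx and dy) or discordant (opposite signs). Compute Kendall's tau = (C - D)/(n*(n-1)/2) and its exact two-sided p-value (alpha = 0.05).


Step 1: Enumerate the 21 unordered pairs (i,j) with i<j and classify each by sign(x_j-x_i) * sign(y_j-y_i).
  (1,2):dx=-7,dy=-5->C; (1,3):dx=-8,dy=-7->C; (1,4):dx=-3,dy=+5->D; (1,5):dx=-4,dy=-1->C
  (1,6):dx=-1,dy=+3->D; (1,7):dx=-6,dy=-3->C; (2,3):dx=-1,dy=-2->C; (2,4):dx=+4,dy=+10->C
  (2,5):dx=+3,dy=+4->C; (2,6):dx=+6,dy=+8->C; (2,7):dx=+1,dy=+2->C; (3,4):dx=+5,dy=+12->C
  (3,5):dx=+4,dy=+6->C; (3,6):dx=+7,dy=+10->C; (3,7):dx=+2,dy=+4->C; (4,5):dx=-1,dy=-6->C
  (4,6):dx=+2,dy=-2->D; (4,7):dx=-3,dy=-8->C; (5,6):dx=+3,dy=+4->C; (5,7):dx=-2,dy=-2->C
  (6,7):dx=-5,dy=-6->C
Step 2: C = 18, D = 3, total pairs = 21.
Step 3: tau = (C - D)/(n(n-1)/2) = (18 - 3)/21 = 0.714286.
Step 4: Exact two-sided p-value (enumerate n! = 5040 permutations of y under H0): p = 0.030159.
Step 5: alpha = 0.05. reject H0.

tau_b = 0.7143 (C=18, D=3), p = 0.030159, reject H0.


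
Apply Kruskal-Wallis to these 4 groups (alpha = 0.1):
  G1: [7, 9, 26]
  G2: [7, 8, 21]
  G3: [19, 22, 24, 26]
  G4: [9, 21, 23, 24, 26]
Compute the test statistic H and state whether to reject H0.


Step 1: Combine all N = 15 observations and assign midranks.
sorted (value, group, rank): (7,G1,1.5), (7,G2,1.5), (8,G2,3), (9,G1,4.5), (9,G4,4.5), (19,G3,6), (21,G2,7.5), (21,G4,7.5), (22,G3,9), (23,G4,10), (24,G3,11.5), (24,G4,11.5), (26,G1,14), (26,G3,14), (26,G4,14)
Step 2: Sum ranks within each group.
R_1 = 20 (n_1 = 3)
R_2 = 12 (n_2 = 3)
R_3 = 40.5 (n_3 = 4)
R_4 = 47.5 (n_4 = 5)
Step 3: H = 12/(N(N+1)) * sum(R_i^2/n_i) - 3(N+1)
     = 12/(15*16) * (20^2/3 + 12^2/3 + 40.5^2/4 + 47.5^2/5) - 3*16
     = 0.050000 * 1042.65 - 48
     = 4.132292.
Step 4: Ties present; correction factor C = 1 - 48/(15^3 - 15) = 0.985714. Corrected H = 4.132292 / 0.985714 = 4.192180.
Step 5: Under H0, H ~ chi^2(3); p-value = 0.241446.
Step 6: alpha = 0.1. fail to reject H0.

H = 4.1922, df = 3, p = 0.241446, fail to reject H0.


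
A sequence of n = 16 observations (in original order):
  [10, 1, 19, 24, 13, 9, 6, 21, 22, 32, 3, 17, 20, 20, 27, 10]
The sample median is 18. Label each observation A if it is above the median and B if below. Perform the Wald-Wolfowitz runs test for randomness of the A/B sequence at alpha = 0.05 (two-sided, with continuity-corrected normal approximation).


Step 1: Compute median = 18; label A = above, B = below.
Labels in order: BBAABBBAAABBAAAB  (n_A = 8, n_B = 8)
Step 2: Count runs R = 7.
Step 3: Under H0 (random ordering), E[R] = 2*n_A*n_B/(n_A+n_B) + 1 = 2*8*8/16 + 1 = 9.0000.
        Var[R] = 2*n_A*n_B*(2*n_A*n_B - n_A - n_B) / ((n_A+n_B)^2 * (n_A+n_B-1)) = 14336/3840 = 3.7333.
        SD[R] = 1.9322.
Step 4: Continuity-corrected z = (R + 0.5 - E[R]) / SD[R] = (7 + 0.5 - 9.0000) / 1.9322 = -0.7763.
Step 5: Two-sided p-value via normal approximation = 2*(1 - Phi(|z|)) = 0.437558.
Step 6: alpha = 0.05. fail to reject H0.

R = 7, z = -0.7763, p = 0.437558, fail to reject H0.


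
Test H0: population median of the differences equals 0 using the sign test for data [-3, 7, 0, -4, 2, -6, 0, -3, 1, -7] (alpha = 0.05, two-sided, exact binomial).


Step 1: Discard zero differences. Original n = 10; n_eff = number of nonzero differences = 8.
Nonzero differences (with sign): -3, +7, -4, +2, -6, -3, +1, -7
Step 2: Count signs: positive = 3, negative = 5.
Step 3: Under H0: P(positive) = 0.5, so the number of positives S ~ Bin(8, 0.5).
Step 4: Two-sided exact p-value = sum of Bin(8,0.5) probabilities at or below the observed probability = 0.726562.
Step 5: alpha = 0.05. fail to reject H0.

n_eff = 8, pos = 3, neg = 5, p = 0.726562, fail to reject H0.


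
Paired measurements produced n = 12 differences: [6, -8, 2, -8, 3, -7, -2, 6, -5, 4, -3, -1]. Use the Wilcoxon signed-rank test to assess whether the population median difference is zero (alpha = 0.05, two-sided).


Step 1: Drop any zero differences (none here) and take |d_i|.
|d| = [6, 8, 2, 8, 3, 7, 2, 6, 5, 4, 3, 1]
Step 2: Midrank |d_i| (ties get averaged ranks).
ranks: |6|->8.5, |8|->11.5, |2|->2.5, |8|->11.5, |3|->4.5, |7|->10, |2|->2.5, |6|->8.5, |5|->7, |4|->6, |3|->4.5, |1|->1
Step 3: Attach original signs; sum ranks with positive sign and with negative sign.
W+ = 8.5 + 2.5 + 4.5 + 8.5 + 6 = 30
W- = 11.5 + 11.5 + 10 + 2.5 + 7 + 4.5 + 1 = 48
(Check: W+ + W- = 78 should equal n(n+1)/2 = 78.)
Step 4: Test statistic W = min(W+, W-) = 30.
Step 5: Ties in |d|, so use the tie-corrected normal approximation.
        E[W] = n(n+1)/4 = 12*13/4 = 39.
        Tie groups: |d|=2 (t=2), |d|=3 (t=2), |d|=6 (t=2), |d|=8 (t=2); sum(t^3 - t) = 24.
        Var[W] = n(n+1)(2n+1)/24 - sum(t^3-t)/48 = 3900/24 - 24/48 = 162.
        z = (W - E[W]) / sqrt(Var[W]) = (30 - 39) / 12.7279 = -0.7071.
        Two-sided p = 2*Phi(z) = 0.479500.
Step 6: alpha = 0.05. fail to reject H0.

W+ = 30, W- = 48, W = min = 30, p = 0.479500, fail to reject H0.


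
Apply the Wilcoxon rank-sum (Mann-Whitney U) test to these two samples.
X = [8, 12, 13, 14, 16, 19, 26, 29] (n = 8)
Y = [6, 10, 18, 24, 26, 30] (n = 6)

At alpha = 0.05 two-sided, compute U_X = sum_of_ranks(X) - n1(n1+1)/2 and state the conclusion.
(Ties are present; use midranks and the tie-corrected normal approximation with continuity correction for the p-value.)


Step 1: Combine and sort all 14 observations; assign midranks.
sorted (value, group): (6,Y), (8,X), (10,Y), (12,X), (13,X), (14,X), (16,X), (18,Y), (19,X), (24,Y), (26,X), (26,Y), (29,X), (30,Y)
ranks: 6->1, 8->2, 10->3, 12->4, 13->5, 14->6, 16->7, 18->8, 19->9, 24->10, 26->11.5, 26->11.5, 29->13, 30->14
Step 2: Rank sum for X: R1 = 2 + 4 + 5 + 6 + 7 + 9 + 11.5 + 13 = 57.5.
Step 3: U_X = R1 - n1(n1+1)/2 = 57.5 - 8*9/2 = 57.5 - 36 = 21.5.
       U_Y = n1*n2 - U_X = 48 - 21.5 = 26.5.
Step 4: Ties are present, so use the tie-corrected normal approximation (with continuity correction) for the p-value.
Step 5: p-value = 0.796034; compare to alpha = 0.05. fail to reject H0.

U_X = 21.5, p = 0.796034, fail to reject H0 at alpha = 0.05.


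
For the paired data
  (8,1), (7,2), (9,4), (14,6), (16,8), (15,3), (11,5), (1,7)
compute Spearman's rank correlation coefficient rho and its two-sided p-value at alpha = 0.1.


Step 1: Rank x and y separately (midranks; no ties here).
rank(x): 8->3, 7->2, 9->4, 14->6, 16->8, 15->7, 11->5, 1->1
rank(y): 1->1, 2->2, 4->4, 6->6, 8->8, 3->3, 5->5, 7->7
Step 2: d_i = R_x(i) - R_y(i); compute d_i^2.
  (3-1)^2=4, (2-2)^2=0, (4-4)^2=0, (6-6)^2=0, (8-8)^2=0, (7-3)^2=16, (5-5)^2=0, (1-7)^2=36
sum(d^2) = 56.
Step 3: rho = 1 - 6*56 / (8*(8^2 - 1)) = 1 - 336/504 = 0.333333.
Step 4: Under H0, t = rho * sqrt((n-2)/(1-rho^2)) = 0.8660 ~ t(6).
Step 5: Two-sided p-value from the t-distribution with 6 df = 0.419753.
Step 6: alpha = 0.1. fail to reject H0.

rho = 0.3333, p = 0.419753, fail to reject H0 at alpha = 0.1.


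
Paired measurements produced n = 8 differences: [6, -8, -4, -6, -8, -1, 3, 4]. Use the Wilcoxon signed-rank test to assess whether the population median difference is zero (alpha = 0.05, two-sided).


Step 1: Drop any zero differences (none here) and take |d_i|.
|d| = [6, 8, 4, 6, 8, 1, 3, 4]
Step 2: Midrank |d_i| (ties get averaged ranks).
ranks: |6|->5.5, |8|->7.5, |4|->3.5, |6|->5.5, |8|->7.5, |1|->1, |3|->2, |4|->3.5
Step 3: Attach original signs; sum ranks with positive sign and with negative sign.
W+ = 5.5 + 2 + 3.5 = 11
W- = 7.5 + 3.5 + 5.5 + 7.5 + 1 = 25
(Check: W+ + W- = 36 should equal n(n+1)/2 = 36.)
Step 4: Test statistic W = min(W+, W-) = 11.
Step 5: Ties in |d|, so use the tie-corrected normal approximation.
        E[W] = n(n+1)/4 = 8*9/4 = 18.
        Tie groups: |d|=4 (t=2), |d|=6 (t=2), |d|=8 (t=2); sum(t^3 - t) = 18.
        Var[W] = n(n+1)(2n+1)/24 - sum(t^3-t)/48 = 1224/24 - 18/48 = 50.625.
        z = (W - E[W]) / sqrt(Var[W]) = (11 - 18) / 7.1151 = -0.9838.
        Two-sided p = 2*Phi(z) = 0.325204.
Step 6: alpha = 0.05. fail to reject H0.

W+ = 11, W- = 25, W = min = 11, p = 0.325204, fail to reject H0.


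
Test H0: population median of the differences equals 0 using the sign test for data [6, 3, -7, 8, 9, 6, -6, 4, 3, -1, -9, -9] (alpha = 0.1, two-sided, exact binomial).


Step 1: Discard zero differences. Original n = 12; n_eff = number of nonzero differences = 12.
Nonzero differences (with sign): +6, +3, -7, +8, +9, +6, -6, +4, +3, -1, -9, -9
Step 2: Count signs: positive = 7, negative = 5.
Step 3: Under H0: P(positive) = 0.5, so the number of positives S ~ Bin(12, 0.5).
Step 4: Two-sided exact p-value = sum of Bin(12,0.5) probabilities at or below the observed probability = 0.774414.
Step 5: alpha = 0.1. fail to reject H0.

n_eff = 12, pos = 7, neg = 5, p = 0.774414, fail to reject H0.


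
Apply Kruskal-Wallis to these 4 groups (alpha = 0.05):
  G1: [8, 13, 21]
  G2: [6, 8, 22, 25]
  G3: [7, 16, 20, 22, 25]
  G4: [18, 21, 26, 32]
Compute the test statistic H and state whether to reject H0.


Step 1: Combine all N = 16 observations and assign midranks.
sorted (value, group, rank): (6,G2,1), (7,G3,2), (8,G1,3.5), (8,G2,3.5), (13,G1,5), (16,G3,6), (18,G4,7), (20,G3,8), (21,G1,9.5), (21,G4,9.5), (22,G2,11.5), (22,G3,11.5), (25,G2,13.5), (25,G3,13.5), (26,G4,15), (32,G4,16)
Step 2: Sum ranks within each group.
R_1 = 18 (n_1 = 3)
R_2 = 29.5 (n_2 = 4)
R_3 = 41 (n_3 = 5)
R_4 = 47.5 (n_4 = 4)
Step 3: H = 12/(N(N+1)) * sum(R_i^2/n_i) - 3(N+1)
     = 12/(16*17) * (18^2/3 + 29.5^2/4 + 41^2/5 + 47.5^2/4) - 3*17
     = 0.044118 * 1225.83 - 51
     = 3.080515.
Step 4: Ties present; correction factor C = 1 - 24/(16^3 - 16) = 0.994118. Corrected H = 3.080515 / 0.994118 = 3.098743.
Step 5: Under H0, H ~ chi^2(3); p-value = 0.376650.
Step 6: alpha = 0.05. fail to reject H0.

H = 3.0987, df = 3, p = 0.376650, fail to reject H0.


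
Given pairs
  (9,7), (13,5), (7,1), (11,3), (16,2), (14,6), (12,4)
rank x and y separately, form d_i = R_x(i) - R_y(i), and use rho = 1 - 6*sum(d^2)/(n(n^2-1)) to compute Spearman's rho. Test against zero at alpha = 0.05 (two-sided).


Step 1: Rank x and y separately (midranks; no ties here).
rank(x): 9->2, 13->5, 7->1, 11->3, 16->7, 14->6, 12->4
rank(y): 7->7, 5->5, 1->1, 3->3, 2->2, 6->6, 4->4
Step 2: d_i = R_x(i) - R_y(i); compute d_i^2.
  (2-7)^2=25, (5-5)^2=0, (1-1)^2=0, (3-3)^2=0, (7-2)^2=25, (6-6)^2=0, (4-4)^2=0
sum(d^2) = 50.
Step 3: rho = 1 - 6*50 / (7*(7^2 - 1)) = 1 - 300/336 = 0.107143.
Step 4: Under H0, t = rho * sqrt((n-2)/(1-rho^2)) = 0.2410 ~ t(5).
Step 5: Two-sided p-value from the t-distribution with 5 df = 0.819151.
Step 6: alpha = 0.05. fail to reject H0.

rho = 0.1071, p = 0.819151, fail to reject H0 at alpha = 0.05.


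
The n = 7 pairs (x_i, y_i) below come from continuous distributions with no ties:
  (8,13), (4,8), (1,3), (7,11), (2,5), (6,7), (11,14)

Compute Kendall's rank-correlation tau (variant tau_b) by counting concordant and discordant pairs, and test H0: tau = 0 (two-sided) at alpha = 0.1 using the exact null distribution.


Step 1: Enumerate the 21 unordered pairs (i,j) with i<j and classify each by sign(x_j-x_i) * sign(y_j-y_i).
  (1,2):dx=-4,dy=-5->C; (1,3):dx=-7,dy=-10->C; (1,4):dx=-1,dy=-2->C; (1,5):dx=-6,dy=-8->C
  (1,6):dx=-2,dy=-6->C; (1,7):dx=+3,dy=+1->C; (2,3):dx=-3,dy=-5->C; (2,4):dx=+3,dy=+3->C
  (2,5):dx=-2,dy=-3->C; (2,6):dx=+2,dy=-1->D; (2,7):dx=+7,dy=+6->C; (3,4):dx=+6,dy=+8->C
  (3,5):dx=+1,dy=+2->C; (3,6):dx=+5,dy=+4->C; (3,7):dx=+10,dy=+11->C; (4,5):dx=-5,dy=-6->C
  (4,6):dx=-1,dy=-4->C; (4,7):dx=+4,dy=+3->C; (5,6):dx=+4,dy=+2->C; (5,7):dx=+9,dy=+9->C
  (6,7):dx=+5,dy=+7->C
Step 2: C = 20, D = 1, total pairs = 21.
Step 3: tau = (C - D)/(n(n-1)/2) = (20 - 1)/21 = 0.904762.
Step 4: Exact two-sided p-value (enumerate n! = 5040 permutations of y under H0): p = 0.002778.
Step 5: alpha = 0.1. reject H0.

tau_b = 0.9048 (C=20, D=1), p = 0.002778, reject H0.
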